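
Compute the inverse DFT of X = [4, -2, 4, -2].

x[n] = (1/4) Σ(k=0 to 3) X[k] · e^(2πikn/4)

Computing each x[n]:
x[0] = 1
x[1] = 0
x[2] = 3
x[3] = 0

x = [1, 0, 3, 0]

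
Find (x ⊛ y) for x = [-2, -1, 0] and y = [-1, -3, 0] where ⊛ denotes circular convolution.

(x ⊛ y)[n] = Σ(m=0 to 2) x[m] · y[(n-m) mod 3]

Computing each output sample:
(x ⊛ y)[0] = 2
(x ⊛ y)[1] = 7
(x ⊛ y)[2] = 3

x ⊛ y = [2, 7, 3]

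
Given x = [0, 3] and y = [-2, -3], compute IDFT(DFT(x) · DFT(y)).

(x ⊛ y)[n] = Σ(m=0 to 1) x[m] · y[(n-m) mod 2]

Computing each output sample:
(x ⊛ y)[0] = -9
(x ⊛ y)[1] = -6

x ⊛ y = [-9, -6]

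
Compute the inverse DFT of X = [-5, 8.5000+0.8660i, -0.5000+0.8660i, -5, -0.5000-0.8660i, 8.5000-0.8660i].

x[n] = (1/6) Σ(k=0 to 5) X[k] · e^(2πikn/6)

Computing each x[n]:
x[0] = 1
x[1] = 1
x[2] = -3
x[3] = -3
x[4] = -3
x[5] = 2

x = [1, 1, -3, -3, -3, 2]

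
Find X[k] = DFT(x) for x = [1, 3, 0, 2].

X[k] = Σ(n=0 to 3) x[n] · ω_4^(nk)
where ω_4 = e^(-2πi/4)

Computing each X[k]:
X[0] = 6
X[1] = 1-1i
X[2] = -4
X[3] = 1+1i

X = [6, 1-1i, -4, 1+1i]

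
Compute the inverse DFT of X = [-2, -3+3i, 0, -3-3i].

x[n] = (1/4) Σ(k=0 to 3) X[k] · e^(2πikn/4)

Computing each x[n]:
x[0] = -2
x[1] = -2
x[2] = 1
x[3] = 1

x = [-2, -2, 1, 1]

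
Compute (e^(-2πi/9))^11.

Since ω_9^9 = 1, powers reduce modulo 9.
11 mod 9 = 2
So ω_9^11 = ω_9^2 = e^(-2πi·2/9)

ω_9^11 = ω_9^2 = 0.1736-0.9848i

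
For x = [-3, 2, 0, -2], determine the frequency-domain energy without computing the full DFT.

Parseval: Σ|x[n]|² = (1/N)Σ|X[k]|², so Σ|X[k]|² = N·Σ|x[n]|² = 4·17.0000

Σ|X[k]|² = N·Σ|x[n]|² = 4·17.0000 = 68.0000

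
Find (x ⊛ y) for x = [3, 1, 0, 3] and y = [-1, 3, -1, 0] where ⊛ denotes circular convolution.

(x ⊛ y)[n] = Σ(m=0 to 3) x[m] · y[(n-m) mod 4]

Computing each output sample:
(x ⊛ y)[0] = 6
(x ⊛ y)[1] = 5
(x ⊛ y)[2] = 0
(x ⊛ y)[3] = -4

x ⊛ y = [6, 5, 0, -4]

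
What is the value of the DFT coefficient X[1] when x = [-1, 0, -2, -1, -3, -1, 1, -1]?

X[1] = Σ(n=0 to 7) x[n] · ω_8^(1n) where ω_8 = e^(-2πi/8)
= (-1)·ω_8^0 + (0)·ω_8^1 + (-2)·ω_8^2 + (-1)·ω_8^3 + (-3)·ω_8^4 + (-1)·ω_8^5 + (1)·ω_8^6 + (-1)·ω_8^7

X[1] = 2.7071+2.2929i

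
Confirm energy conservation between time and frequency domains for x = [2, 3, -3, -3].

Time domain:
Σ|x[n]|² = |2|² + |3|² + |-3|² + |-3|² = 31.0000

Frequency domain:
(1/4)Σ|X[k]|² = (1/4)(|-1|² + |5-6i|² + |-1|² + |5+6i|²) = (1/4)·124.0000 = 31.0000

Both sides agree, confirming Parseval's theorem.

Σ|x[n]|² = (1/N)Σ|X[k]|² = 31.0000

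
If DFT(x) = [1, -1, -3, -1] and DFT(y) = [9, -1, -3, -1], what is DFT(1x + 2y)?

By linearity: DFT(1x + 2y) = 1·DFT(x) + 2·DFT(y)
= 1·[1, -1, -3, -1] + 2·[9, -1, -3, -1]

Computing element-wise:
Z[0] = 1·(1) + 2·(9) = 19
Z[1] = 1·(-1) + 2·(-1) = -3
Z[2] = 1·(-3) + 2·(-3) = -9
Z[3] = 1·(-1) + 2·(-1) = -3

DFT(1x + 2y) = 1·X + 2·Y = [19, -3, -9, -3]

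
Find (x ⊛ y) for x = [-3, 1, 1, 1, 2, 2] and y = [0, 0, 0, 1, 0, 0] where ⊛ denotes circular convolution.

(x ⊛ y)[n] = Σ(m=0 to 5) x[m] · y[(n-m) mod 6]

Computing each output sample:
(x ⊛ y)[0] = 1
(x ⊛ y)[1] = 2
(x ⊛ y)[2] = 2
(x ⊛ y)[3] = -3
(x ⊛ y)[4] = 1
(x ⊛ y)[5] = 1

x ⊛ y = [1, 2, 2, -3, 1, 1]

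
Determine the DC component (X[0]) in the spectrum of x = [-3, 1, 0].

X[0] = Σ(n=0 to 2) x[n] · ω_3^0 = Σ x[n]
= (-3) + (1) + (0)

X[0] = -2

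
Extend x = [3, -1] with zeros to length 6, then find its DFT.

Original 2-point DFT: [2, 4]
Zero-padded 6-point DFT provides frequency interpolation.

DFT_6([x, 0, ...]) = [2, 2.5000+0.8660i, 3.5000+0.8660i, 4, 3.5000-0.8660i, 2.5000-0.8660i]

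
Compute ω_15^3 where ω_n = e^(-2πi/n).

ω_15^3 = e^(-2πi·3/15)
= cos(-2π·3/15) + i·sin(-2π·3/15)
= cos(-6π/15) + i·sin(-6π/15)

ω_15^3 = cos(-6π/15) + i·sin(-6π/15) = 0.3090-0.9511i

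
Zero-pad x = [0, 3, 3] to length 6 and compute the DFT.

Original 3-point DFT: [6, -3, -3]
Zero-padded 6-point DFT provides frequency interpolation.

DFT_6([x, 0, ...]) = [6, -5.1962i, -3, 0, -3, 5.1962i]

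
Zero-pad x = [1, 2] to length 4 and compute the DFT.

Original 2-point DFT: [3, -1]
Zero-padded 4-point DFT provides frequency interpolation.

DFT_4([x, 0, ...]) = [3, 1-2i, -1, 1+2i]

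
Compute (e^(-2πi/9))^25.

Since ω_9^9 = 1, powers reduce modulo 9.
25 mod 9 = 7
So ω_9^25 = ω_9^7 = e^(-2πi·7/9)

ω_9^25 = ω_9^7 = 0.1736+0.9848i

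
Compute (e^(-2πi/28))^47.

Since ω_28^28 = 1, powers reduce modulo 28.
47 mod 28 = 19
So ω_28^47 = ω_28^19 = e^(-2πi·19/28)

ω_28^47 = ω_28^19 = -0.4339+0.9010i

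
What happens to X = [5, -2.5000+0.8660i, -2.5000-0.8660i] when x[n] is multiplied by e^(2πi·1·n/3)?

Modulation property: DFT(ω_3^(-1n)·x[n]) = X[(k-1) mod 3], so circularly shift X by 1 positions.

X[k-1] = [-2.5000-0.8660i, 5, -2.5000+0.8660i]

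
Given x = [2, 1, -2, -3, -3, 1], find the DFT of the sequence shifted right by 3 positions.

Time shift by 3: X_shifted[k] = ω_6^(3k) · X[k]
Shifted x = [-3, -3, 1, 2, 1, -2]

DFT(x[n-3]) = [-4, -8.5000+0.8660i, 0.5000+0.8660i, 2, 0.5000-0.8660i, -8.5000-0.8660i]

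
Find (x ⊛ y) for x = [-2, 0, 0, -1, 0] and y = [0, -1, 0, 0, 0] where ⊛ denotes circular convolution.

(x ⊛ y)[n] = Σ(m=0 to 4) x[m] · y[(n-m) mod 5]

Computing each output sample:
(x ⊛ y)[0] = 0
(x ⊛ y)[1] = 2
(x ⊛ y)[2] = 0
(x ⊛ y)[3] = 0
(x ⊛ y)[4] = 1

x ⊛ y = [0, 2, 0, 0, 1]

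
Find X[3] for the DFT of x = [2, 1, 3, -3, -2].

X[3] = Σ(n=0 to 4) x[n] · ω_5^(3n) where ω_5 = e^(-2πi/5)
= (2)·ω_5^0 + (1)·ω_5^3 + (3)·ω_5^6 + (-3)·ω_5^9 + (-2)·ω_5^12

X[3] = 2.8090-3.9430i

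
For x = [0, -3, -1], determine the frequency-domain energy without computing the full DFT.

Parseval: Σ|x[n]|² = (1/N)Σ|X[k]|², so Σ|X[k]|² = N·Σ|x[n]|² = 3·10.0000

Σ|X[k]|² = N·Σ|x[n]|² = 3·10.0000 = 30.0000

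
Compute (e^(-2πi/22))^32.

Since ω_22^22 = 1, powers reduce modulo 22.
32 mod 22 = 10
So ω_22^32 = ω_22^10 = e^(-2πi·10/22)

ω_22^32 = ω_22^10 = -0.9595-0.2817i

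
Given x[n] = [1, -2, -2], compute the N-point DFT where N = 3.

X[k] = Σ(n=0 to 2) x[n] · ω_3^(nk)
where ω_3 = e^(-2πi/3)

Computing each X[k]:
X[0] = -3
X[1] = 3
X[2] = 3

X = [-3, 3, 3]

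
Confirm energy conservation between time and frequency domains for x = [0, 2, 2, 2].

Time domain:
Σ|x[n]|² = |0|² + |2|² + |2|² + |2|² = 12.0000

Frequency domain:
(1/4)Σ|X[k]|² = (1/4)(|6|² + |-2|² + |-2|² + |-2|²) = (1/4)·48.0000 = 12.0000

Both sides agree, confirming Parseval's theorem.

Σ|x[n]|² = (1/N)Σ|X[k]|² = 12.0000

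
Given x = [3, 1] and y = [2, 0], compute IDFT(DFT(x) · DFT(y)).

(x ⊛ y)[n] = Σ(m=0 to 1) x[m] · y[(n-m) mod 2]

Computing each output sample:
(x ⊛ y)[0] = 6
(x ⊛ y)[1] = 2

x ⊛ y = [6, 2]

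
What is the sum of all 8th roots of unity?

Sum of all nth roots of unity equals 0 for n > 1 (geometric series with r ≠ 1).

0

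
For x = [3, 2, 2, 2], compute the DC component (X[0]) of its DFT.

X[0] = Σ(n=0 to 3) x[n] · ω_4^0 = Σ x[n]
= (3) + (2) + (2) + (2)

X[0] = 9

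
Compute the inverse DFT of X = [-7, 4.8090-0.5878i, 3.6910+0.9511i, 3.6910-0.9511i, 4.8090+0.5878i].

x[n] = (1/5) Σ(k=0 to 4) X[k] · e^(2πikn/5)

Computing each x[n]:
x[0] = 2
x[1] = -2
x[2] = -2
x[3] = -3
x[4] = -2

x = [2, -2, -2, -3, -2]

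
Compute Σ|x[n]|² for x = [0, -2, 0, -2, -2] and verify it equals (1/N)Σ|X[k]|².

Time domain:
Σ|x[n]|² = |0|² + |-2|² + |0|² + |-2|² + |-2|² = 12.0000

Frequency domain:
(1/5)Σ|X[k]|² = (1/5)(|-6|² + |0.3820-1.1756i|² + |2.6180+1.9021i|² + |2.6180-1.9021i|² + |0.3820+1.1756i|²) = (1/5)·60.0000 = 12.0000

Both sides agree, confirming Parseval's theorem.

Σ|x[n]|² = (1/N)Σ|X[k]|² = 12.0000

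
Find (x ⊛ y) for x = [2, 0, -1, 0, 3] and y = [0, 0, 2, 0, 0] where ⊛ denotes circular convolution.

(x ⊛ y)[n] = Σ(m=0 to 4) x[m] · y[(n-m) mod 5]

Computing each output sample:
(x ⊛ y)[0] = 0
(x ⊛ y)[1] = 6
(x ⊛ y)[2] = 4
(x ⊛ y)[3] = 0
(x ⊛ y)[4] = -2

x ⊛ y = [0, 6, 4, 0, -2]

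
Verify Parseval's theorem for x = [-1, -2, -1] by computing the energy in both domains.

Time domain:
Σ|x[n]|² = |-1|² + |-2|² + |-1|² = 6.0000

Frequency domain:
(1/3)Σ|X[k]|² = (1/3)(|-4|² + |0.5000+0.8660i|² + |0.5000-0.8660i|²) = (1/3)·18.0000 = 6.0000

Both sides agree, confirming Parseval's theorem.

Σ|x[n]|² = (1/N)Σ|X[k]|² = 6.0000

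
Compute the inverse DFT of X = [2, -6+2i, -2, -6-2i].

x[n] = (1/4) Σ(k=0 to 3) X[k] · e^(2πikn/4)

Computing each x[n]:
x[0] = -3
x[1] = 0
x[2] = 3
x[3] = 2

x = [-3, 0, 3, 2]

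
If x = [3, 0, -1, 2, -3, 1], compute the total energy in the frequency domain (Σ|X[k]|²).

Parseval: Σ|x[n]|² = (1/N)Σ|X[k]|², so Σ|X[k]|² = N·Σ|x[n]|² = 6·24.0000

Σ|X[k]|² = N·Σ|x[n]|² = 6·24.0000 = 144.0000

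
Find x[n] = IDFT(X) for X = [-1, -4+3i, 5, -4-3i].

x[n] = (1/4) Σ(k=0 to 3) X[k] · e^(2πikn/4)

Computing each x[n]:
x[0] = -1
x[1] = -3
x[2] = 3
x[3] = 0

x = [-1, -3, 3, 0]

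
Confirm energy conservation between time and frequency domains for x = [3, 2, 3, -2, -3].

Time domain:
Σ|x[n]|² = |3|² + |2|² + |3|² + |-2|² + |-3|² = 35.0000

Frequency domain:
(1/5)Σ|X[k]|² = (1/5)(|3|² + |1.8820-7.6942i|² + |4.1180+1.8164i|² + |4.1180-1.8164i|² + |1.8820+7.6942i|²) = (1/5)·175.0000 = 35.0000

Both sides agree, confirming Parseval's theorem.

Σ|x[n]|² = (1/N)Σ|X[k]|² = 35.0000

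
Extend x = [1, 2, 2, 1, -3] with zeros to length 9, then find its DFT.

Original 5-point DFT: [3, -1.7361-5.3431i, 2.7361-1.9879i, 2.7361+1.9879i, -1.7361+5.3431i]
Zero-padded 9-point DFT provides frequency interpolation.

DFT_9([x, 0, ...]) = [3, 5.1985-3.0952i, -3.3302-3.7160i, 1.5000+2.5981i, -0.3682-3.2189i, -0.3682+3.2189i, 1.5000-2.5981i, -3.3302+3.7160i, 5.1985+3.0952i]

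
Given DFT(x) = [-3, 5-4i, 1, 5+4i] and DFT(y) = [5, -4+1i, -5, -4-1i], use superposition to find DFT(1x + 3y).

By linearity: DFT(1x + 3y) = 1·DFT(x) + 3·DFT(y)
= 1·[-3, 5-4i, 1, 5+4i] + 3·[5, -4+1i, -5, -4-1i]

Computing element-wise:
Z[0] = 1·(-3) + 3·(5) = 12
Z[1] = 1·(5-4i) + 3·(-4+1i) = -7-1i
Z[2] = 1·(1) + 3·(-5) = -14
Z[3] = 1·(5+4i) + 3·(-4-1i) = -7+1i

DFT(1x + 3y) = 1·X + 3·Y = [12, -7-1i, -14, -7+1i]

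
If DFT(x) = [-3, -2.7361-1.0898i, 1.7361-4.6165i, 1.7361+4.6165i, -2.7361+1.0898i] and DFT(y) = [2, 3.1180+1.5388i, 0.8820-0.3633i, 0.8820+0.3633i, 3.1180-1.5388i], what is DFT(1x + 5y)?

By linearity: DFT(1x + 5y) = 1·DFT(x) + 5·DFT(y)
= 1·[-3, -2.7361-1.0898i, 1.7361-4.6165i, 1.7361+4.6165i, -2.7361+1.0898i] + 5·[2, 3.1180+1.5388i, 0.8820-0.3633i, 0.8820+0.3633i, 3.1180-1.5388i]

Computing element-wise:
Z[0] = 1·(-3) + 5·(2) = 7
Z[1] = 1·(-2.7361-1.0898i) + 5·(3.1180+1.5388i) = 12.8539+6.6042i
Z[2] = 1·(1.7361-4.6165i) + 5·(0.8820-0.3633i) = 6.1461-6.4330i
Z[3] = 1·(1.7361+4.6165i) + 5·(0.8820+0.3633i) = 6.1461+6.4330i
Z[4] = 1·(-2.7361+1.0898i) + 5·(3.1180-1.5388i) = 12.8539-6.6042i

DFT(1x + 5y) = 1·X + 5·Y = [7, 12.8539+6.6042i, 6.1461-6.4330i, 6.1461+6.4330i, 12.8539-6.6042i]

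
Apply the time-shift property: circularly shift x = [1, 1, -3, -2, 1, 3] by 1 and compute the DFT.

Time shift by 1: X_shifted[k] = ω_6^(1k) · X[k]
Shifted x = [3, 1, 1, -3, -2, 1]

DFT(x[n-1]) = [1, 7.5000-2.5981i, -0.5000+2.5981i, 3, -0.5000-2.5981i, 7.5000+2.5981i]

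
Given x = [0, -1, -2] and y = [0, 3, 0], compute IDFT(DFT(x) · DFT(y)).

(x ⊛ y)[n] = Σ(m=0 to 2) x[m] · y[(n-m) mod 3]

Computing each output sample:
(x ⊛ y)[0] = -6
(x ⊛ y)[1] = 0
(x ⊛ y)[2] = -3

x ⊛ y = [-6, 0, -3]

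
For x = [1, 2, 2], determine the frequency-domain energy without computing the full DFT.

Parseval: Σ|x[n]|² = (1/N)Σ|X[k]|², so Σ|X[k]|² = N·Σ|x[n]|² = 3·9.0000

Σ|X[k]|² = N·Σ|x[n]|² = 3·9.0000 = 27.0000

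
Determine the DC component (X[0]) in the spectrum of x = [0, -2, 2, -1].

X[0] = Σ(n=0 to 3) x[n] · ω_4^0 = Σ x[n]
= (0) + (-2) + (2) + (-1)

X[0] = -1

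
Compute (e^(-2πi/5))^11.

Since ω_5^5 = 1, powers reduce modulo 5.
11 mod 5 = 1
So ω_5^11 = ω_5^1 = e^(-2πi·1/5)

ω_5^11 = ω_5^1 = 0.3090-0.9511i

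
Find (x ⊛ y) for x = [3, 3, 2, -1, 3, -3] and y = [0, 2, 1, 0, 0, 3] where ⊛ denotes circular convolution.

(x ⊛ y)[n] = Σ(m=0 to 5) x[m] · y[(n-m) mod 6]

Computing each output sample:
(x ⊛ y)[0] = 6
(x ⊛ y)[1] = 9
(x ⊛ y)[2] = 6
(x ⊛ y)[3] = 16
(x ⊛ y)[4] = -9
(x ⊛ y)[5] = 14

x ⊛ y = [6, 9, 6, 16, -9, 14]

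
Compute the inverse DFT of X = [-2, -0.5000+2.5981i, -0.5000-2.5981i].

x[n] = (1/3) Σ(k=0 to 2) X[k] · e^(2πikn/3)

Computing each x[n]:
x[0] = -1
x[1] = -2
x[2] = 1

x = [-1, -2, 1]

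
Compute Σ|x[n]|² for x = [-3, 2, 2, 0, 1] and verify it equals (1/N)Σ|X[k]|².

Time domain:
Σ|x[n]|² = |-3|² + |2|² + |2|² + |0|² + |1|² = 18.0000

Frequency domain:
(1/5)Σ|X[k]|² = (1/5)(|2|² + |-3.6910-2.1266i|² + |-4.8090+1.3143i|² + |-4.8090-1.3143i|² + |-3.6910+2.1266i|²) = (1/5)·90.0000 = 18.0000

Both sides agree, confirming Parseval's theorem.

Σ|x[n]|² = (1/N)Σ|X[k]|² = 18.0000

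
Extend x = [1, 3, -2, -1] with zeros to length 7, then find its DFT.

Original 4-point DFT: [1, 3-4i, -3, 3+4i]
Zero-padded 7-point DFT provides frequency interpolation.

DFT_7([x, 0, ...]) = [1, 4.2165+0.0382i, 1.5109-4.5744i, -2.7274-1.8904i, -2.7274+1.8904i, 1.5109+4.5744i, 4.2165-0.0382i]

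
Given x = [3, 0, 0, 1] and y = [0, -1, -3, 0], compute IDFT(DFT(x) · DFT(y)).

(x ⊛ y)[n] = Σ(m=0 to 3) x[m] · y[(n-m) mod 4]

Computing each output sample:
(x ⊛ y)[0] = -1
(x ⊛ y)[1] = -6
(x ⊛ y)[2] = -9
(x ⊛ y)[3] = 0

x ⊛ y = [-1, -6, -9, 0]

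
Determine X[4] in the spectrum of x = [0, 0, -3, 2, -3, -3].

X[4] = Σ(n=0 to 5) x[n] · ω_6^(4n) where ω_6 = e^(-2πi/6)
= (0)·ω_6^0 + (0)·ω_6^4 + (-3)·ω_6^8 + (2)·ω_6^12 + (-3)·ω_6^16 + (-3)·ω_6^20

X[4] = 6.5000+2.5981i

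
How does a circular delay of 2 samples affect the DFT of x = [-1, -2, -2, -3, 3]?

Time shift by 2: X_shifted[k] = ω_5^(2k) · X[k]
Shifted x = [-3, 3, -1, -2, -2]

DFT(x[n-2]) = [-5, -0.2639-5.3431i, -4.7361-1.9879i, -4.7361+1.9879i, -0.2639+5.3431i]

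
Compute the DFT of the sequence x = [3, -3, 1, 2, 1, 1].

X[k] = Σ(n=0 to 5) x[n] · ω_6^(nk)
where ω_6 = e^(-2πi/6)

Computing each X[k]:
X[0] = 5
X[1] = -1.0000+3.4641i
X[2] = 5.0000+3.4641i
X[3] = 5
X[4] = 5.0000-3.4641i
X[5] = -1.0000-3.4641i

X = [5, -1.0000+3.4641i, 5.0000+3.4641i, 5, 5.0000-3.4641i, -1.0000-3.4641i]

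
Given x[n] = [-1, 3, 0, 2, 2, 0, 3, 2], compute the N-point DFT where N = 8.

X[k] = Σ(n=0 to 7) x[n] · ω_8^(nk)
where ω_8 = e^(-2πi/8)

Computing each X[k]:
X[0] = 11
X[1] = -0.8787+0.8787i
X[2] = -2+1i
X[3] = -5.1213-5.1213i
X[4] = -3
X[5] = -5.1213+5.1213i
X[6] = -2-1i
X[7] = -0.8787-0.8787i

X = [11, -0.8787+0.8787i, -2+1i, -5.1213-5.1213i, -3, -5.1213+5.1213i, -2-1i, -0.8787-0.8787i]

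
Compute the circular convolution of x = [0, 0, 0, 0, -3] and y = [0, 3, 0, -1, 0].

(x ⊛ y)[n] = Σ(m=0 to 4) x[m] · y[(n-m) mod 5]

Computing each output sample:
(x ⊛ y)[0] = -9
(x ⊛ y)[1] = 0
(x ⊛ y)[2] = 3
(x ⊛ y)[3] = 0
(x ⊛ y)[4] = 0

x ⊛ y = [-9, 0, 3, 0, 0]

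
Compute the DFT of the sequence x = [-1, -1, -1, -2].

X[k] = Σ(n=0 to 3) x[n] · ω_4^(nk)
where ω_4 = e^(-2πi/4)

Computing each X[k]:
X[0] = -5
X[1] = -1i
X[2] = 1
X[3] = 1i

X = [-5, -1i, 1, 1i]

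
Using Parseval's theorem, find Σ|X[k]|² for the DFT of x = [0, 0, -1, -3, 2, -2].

Parseval: Σ|x[n]|² = (1/N)Σ|X[k]|², so Σ|X[k]|² = N·Σ|x[n]|² = 6·18.0000

Σ|X[k]|² = N·Σ|x[n]|² = 6·18.0000 = 108.0000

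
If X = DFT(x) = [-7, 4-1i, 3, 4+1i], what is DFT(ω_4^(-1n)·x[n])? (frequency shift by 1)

Modulation property: DFT(ω_4^(-1n)·x[n]) = X[(k-1) mod 4], so circularly shift X by 1 positions.

X[k-1] = [4+1i, -7, 4-1i, 3]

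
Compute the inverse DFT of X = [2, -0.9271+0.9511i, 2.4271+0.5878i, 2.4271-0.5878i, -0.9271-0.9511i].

x[n] = (1/5) Σ(k=0 to 4) X[k] · e^(2πikn/5)

Computing each x[n]:
x[0] = 1
x[1] = -1
x[2] = 1
x[3] = 1
x[4] = 0

x = [1, -1, 1, 1, 0]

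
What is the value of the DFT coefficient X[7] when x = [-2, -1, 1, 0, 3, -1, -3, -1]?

X[7] = Σ(n=0 to 7) x[n] · ω_8^(7n) where ω_8 = e^(-2πi/8)
= (-2)·ω_8^0 + (-1)·ω_8^7 + (1)·ω_8^14 + (0)·ω_8^21 + (3)·ω_8^28 + (-1)·ω_8^35 + (-3)·ω_8^42 + (-1)·ω_8^49

X[7] = -5.7071+4.7071i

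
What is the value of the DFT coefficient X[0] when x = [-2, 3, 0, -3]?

X[0] = Σ(n=0 to 3) x[n] · ω_4^0 = Σ x[n]
= (-2) + (3) + (0) + (-3)

X[0] = -2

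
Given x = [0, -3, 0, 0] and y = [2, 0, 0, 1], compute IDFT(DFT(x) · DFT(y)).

(x ⊛ y)[n] = Σ(m=0 to 3) x[m] · y[(n-m) mod 4]

Computing each output sample:
(x ⊛ y)[0] = -3
(x ⊛ y)[1] = -6
(x ⊛ y)[2] = 0
(x ⊛ y)[3] = 0

x ⊛ y = [-3, -6, 0, 0]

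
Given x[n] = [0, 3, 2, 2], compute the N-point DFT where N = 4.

X[k] = Σ(n=0 to 3) x[n] · ω_4^(nk)
where ω_4 = e^(-2πi/4)

Computing each X[k]:
X[0] = 7
X[1] = -2-1i
X[2] = -3
X[3] = -2+1i

X = [7, -2-1i, -3, -2+1i]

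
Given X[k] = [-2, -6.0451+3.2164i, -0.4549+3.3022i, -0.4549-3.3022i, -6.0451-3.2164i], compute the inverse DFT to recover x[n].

x[n] = (1/5) Σ(k=0 to 4) X[k] · e^(2πikn/5)

Computing each x[n]:
x[0] = -3
x[1] = -3
x[2] = 2
x[3] = 1
x[4] = 1

x = [-3, -3, 2, 1, 1]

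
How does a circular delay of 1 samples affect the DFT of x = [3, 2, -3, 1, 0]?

Time shift by 1: X_shifted[k] = ω_5^(1k) · X[k]
Shifted x = [0, 3, 2, -3, 1]

DFT(x[n-1]) = [3, 2.0451-4.8410i, -3.5451+3.5797i, -3.5451-3.5797i, 2.0451+4.8410i]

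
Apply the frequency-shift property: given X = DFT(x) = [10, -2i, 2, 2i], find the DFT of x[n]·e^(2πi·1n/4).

Modulation property: DFT(ω_4^(-1n)·x[n]) = X[(k-1) mod 4], so circularly shift X by 1 positions.

X[k-1] = [2i, 10, -2i, 2]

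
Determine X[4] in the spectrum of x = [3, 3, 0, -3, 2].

X[4] = Σ(n=0 to 4) x[n] · ω_5^(4n) where ω_5 = e^(-2πi/5)
= (3)·ω_5^0 + (3)·ω_5^4 + (0)·ω_5^8 + (-3)·ω_5^12 + (2)·ω_5^16

X[4] = 6.9721+2.7144i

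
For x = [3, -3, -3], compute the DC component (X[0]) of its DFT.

X[0] = Σ(n=0 to 2) x[n] · ω_3^0 = Σ x[n]
= (3) + (-3) + (-3)

X[0] = -3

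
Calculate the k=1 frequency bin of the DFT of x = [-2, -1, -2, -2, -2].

X[1] = Σ(n=0 to 4) x[n] · ω_5^(1n) where ω_5 = e^(-2πi/5)
= (-2)·ω_5^0 + (-1)·ω_5^1 + (-2)·ω_5^2 + (-2)·ω_5^3 + (-2)·ω_5^4

X[1] = 0.3090-0.9511i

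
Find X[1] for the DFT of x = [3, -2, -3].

X[1] = Σ(n=0 to 2) x[n] · ω_3^(1n) where ω_3 = e^(-2πi/3)
= (3)·ω_3^0 + (-2)·ω_3^1 + (-3)·ω_3^2

X[1] = 5.5000-0.8660i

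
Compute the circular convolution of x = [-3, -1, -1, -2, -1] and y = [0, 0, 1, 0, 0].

(x ⊛ y)[n] = Σ(m=0 to 4) x[m] · y[(n-m) mod 5]

Computing each output sample:
(x ⊛ y)[0] = -2
(x ⊛ y)[1] = -1
(x ⊛ y)[2] = -3
(x ⊛ y)[3] = -1
(x ⊛ y)[4] = -1

x ⊛ y = [-2, -1, -3, -1, -1]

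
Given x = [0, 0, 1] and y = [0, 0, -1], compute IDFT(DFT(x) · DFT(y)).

(x ⊛ y)[n] = Σ(m=0 to 2) x[m] · y[(n-m) mod 3]

Computing each output sample:
(x ⊛ y)[0] = 0
(x ⊛ y)[1] = -1
(x ⊛ y)[2] = 0

x ⊛ y = [0, -1, 0]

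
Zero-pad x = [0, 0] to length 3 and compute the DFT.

Original 2-point DFT: [0, 0]
Zero-padded 3-point DFT provides frequency interpolation.

DFT_3([x, 0, ...]) = [0, 0, 0]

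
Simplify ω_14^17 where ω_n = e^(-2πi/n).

Since ω_14^14 = 1, powers reduce modulo 14.
17 mod 14 = 3
So ω_14^17 = ω_14^3 = e^(-2πi·3/14)

ω_14^17 = ω_14^3 = 0.2225-0.9749i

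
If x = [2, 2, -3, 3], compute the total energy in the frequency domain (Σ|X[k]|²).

Parseval: Σ|x[n]|² = (1/N)Σ|X[k]|², so Σ|X[k]|² = N·Σ|x[n]|² = 4·26.0000

Σ|X[k]|² = N·Σ|x[n]|² = 4·26.0000 = 104.0000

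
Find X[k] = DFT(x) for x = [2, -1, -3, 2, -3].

X[k] = Σ(n=0 to 4) x[n] · ω_5^(nk)
where ω_5 = e^(-2πi/5)

Computing each X[k]:
X[0] = -3
X[1] = 1.5729+1.0368i
X[2] = 4.9271-5.9309i
X[3] = 4.9271+5.9309i
X[4] = 1.5729-1.0368i

X = [-3, 1.5729+1.0368i, 4.9271-5.9309i, 4.9271+5.9309i, 1.5729-1.0368i]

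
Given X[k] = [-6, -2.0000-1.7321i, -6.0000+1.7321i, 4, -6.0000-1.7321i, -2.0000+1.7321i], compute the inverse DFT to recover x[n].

x[n] = (1/6) Σ(k=0 to 5) X[k] · e^(2πikn/6)

Computing each x[n]:
x[0] = -3
x[1] = -1
x[2] = 2
x[3] = -3
x[4] = 0
x[5] = -1

x = [-3, -1, 2, -3, 0, -1]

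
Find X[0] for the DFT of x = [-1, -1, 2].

X[0] = Σ(n=0 to 2) x[n] · ω_3^0 = Σ x[n]
= (-1) + (-1) + (2)

X[0] = 0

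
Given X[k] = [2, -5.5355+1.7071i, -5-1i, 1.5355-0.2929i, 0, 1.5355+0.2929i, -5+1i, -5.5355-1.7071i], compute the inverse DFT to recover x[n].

x[n] = (1/8) Σ(k=0 to 7) X[k] · e^(2πikn/8)

Computing each x[n]:
x[0] = -2
x[1] = -1
x[2] = 1
x[3] = 1
x[4] = 0
x[5] = 2
x[6] = 2
x[7] = -1

x = [-2, -1, 1, 1, 0, 2, 2, -1]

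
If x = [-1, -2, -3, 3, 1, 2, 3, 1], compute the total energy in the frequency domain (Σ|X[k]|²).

Parseval: Σ|x[n]|² = (1/N)Σ|X[k]|², so Σ|X[k]|² = N·Σ|x[n]|² = 8·38.0000

Σ|X[k]|² = N·Σ|x[n]|² = 8·38.0000 = 304.0000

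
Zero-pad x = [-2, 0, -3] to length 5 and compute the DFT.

Original 3-point DFT: [-5, -0.5000-2.5981i, -0.5000+2.5981i]
Zero-padded 5-point DFT provides frequency interpolation.

DFT_5([x, 0, ...]) = [-5, 0.4271+1.7634i, -2.9271-2.8532i, -2.9271+2.8532i, 0.4271-1.7634i]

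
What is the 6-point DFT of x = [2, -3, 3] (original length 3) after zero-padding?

Original 3-point DFT: [2, 2.0000+5.1962i, 2.0000-5.1962i]
Zero-padded 6-point DFT provides frequency interpolation.

DFT_6([x, 0, ...]) = [2, -1, 2.0000+5.1962i, 8, 2.0000-5.1962i, -1]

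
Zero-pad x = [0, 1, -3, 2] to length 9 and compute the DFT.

Original 4-point DFT: [0, 3+1i, -6, 3-1i]
Zero-padded 9-point DFT provides frequency interpolation.

DFT_9([x, 0, ...]) = [0, -0.7549+0.5796i, 1.9927+1.7733i, 3.0000-3.4641i, -4.2378-4.0024i, -4.2378+4.0024i, 3.0000+3.4641i, 1.9927-1.7733i, -0.7549-0.5796i]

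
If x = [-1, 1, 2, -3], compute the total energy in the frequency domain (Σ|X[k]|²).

Parseval: Σ|x[n]|² = (1/N)Σ|X[k]|², so Σ|X[k]|² = N·Σ|x[n]|² = 4·15.0000

Σ|X[k]|² = N·Σ|x[n]|² = 4·15.0000 = 60.0000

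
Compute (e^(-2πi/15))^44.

Since ω_15^15 = 1, powers reduce modulo 15.
44 mod 15 = 14
So ω_15^44 = ω_15^14 = e^(-2πi·14/15)

ω_15^44 = ω_15^14 = 0.9135+0.4067i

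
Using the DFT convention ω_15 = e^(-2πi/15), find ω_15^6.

ω_15^6 = e^(-2πi·6/15)
= cos(-2π·6/15) + i·sin(-2π·6/15)
= cos(-12π/15) + i·sin(-12π/15)

ω_15^6 = cos(-12π/15) + i·sin(-12π/15) = -0.8090-0.5878i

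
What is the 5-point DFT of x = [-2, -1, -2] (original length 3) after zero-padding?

Original 3-point DFT: [-5, -0.5000-0.8660i, -0.5000+0.8660i]
Zero-padded 5-point DFT provides frequency interpolation.

DFT_5([x, 0, ...]) = [-5, -0.6910+2.1266i, -1.8090-1.3143i, -1.8090+1.3143i, -0.6910-2.1266i]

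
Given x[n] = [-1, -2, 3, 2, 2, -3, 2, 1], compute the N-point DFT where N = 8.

X[k] = Σ(n=0 to 7) x[n] · ω_8^(nk)
where ω_8 = e^(-2πi/8)

Computing each X[k]:
X[0] = 4
X[1] = -3.0000-2.4142i
X[2] = -4+8i
X[3] = -3.0000-0.4142i
X[4] = 8
X[5] = -3.0000+0.4142i
X[6] = -4-8i
X[7] = -3.0000+2.4142i

X = [4, -3.0000-2.4142i, -4+8i, -3.0000-0.4142i, 8, -3.0000+0.4142i, -4-8i, -3.0000+2.4142i]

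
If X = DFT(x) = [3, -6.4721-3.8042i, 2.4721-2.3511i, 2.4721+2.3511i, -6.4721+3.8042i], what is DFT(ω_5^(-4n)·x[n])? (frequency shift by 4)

Modulation property: DFT(ω_5^(-4n)·x[n]) = X[(k-4) mod 5], so circularly shift X by 4 positions.

X[k-4] = [-6.4721-3.8042i, 2.4721-2.3511i, 2.4721+2.3511i, -6.4721+3.8042i, 3]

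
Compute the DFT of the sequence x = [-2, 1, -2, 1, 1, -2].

X[k] = Σ(n=0 to 5) x[n] · ω_6^(nk)
where ω_6 = e^(-2πi/6)

Computing each X[k]:
X[0] = -3
X[1] = -3
X[2] = -5.1962i
X[3] = -3
X[4] = 5.1962i
X[5] = -3

X = [-3, -3, -5.1962i, -3, 5.1962i, -3]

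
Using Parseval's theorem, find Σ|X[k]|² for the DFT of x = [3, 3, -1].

Parseval: Σ|x[n]|² = (1/N)Σ|X[k]|², so Σ|X[k]|² = N·Σ|x[n]|² = 3·19.0000

Σ|X[k]|² = N·Σ|x[n]|² = 3·19.0000 = 57.0000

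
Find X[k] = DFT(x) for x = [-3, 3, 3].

X[k] = Σ(n=0 to 2) x[n] · ω_3^(nk)
where ω_3 = e^(-2πi/3)

Computing each X[k]:
X[0] = 3
X[1] = -6
X[2] = -6

X = [3, -6, -6]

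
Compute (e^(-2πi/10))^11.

Since ω_10^10 = 1, powers reduce modulo 10.
11 mod 10 = 1
So ω_10^11 = ω_10^1 = e^(-2πi·1/10)

ω_10^11 = ω_10^1 = 0.8090-0.5878i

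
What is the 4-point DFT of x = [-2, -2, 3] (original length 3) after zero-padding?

Original 3-point DFT: [-1, -2.5000+4.3301i, -2.5000-4.3301i]
Zero-padded 4-point DFT provides frequency interpolation.

DFT_4([x, 0, ...]) = [-1, -5+2i, 3, -5-2i]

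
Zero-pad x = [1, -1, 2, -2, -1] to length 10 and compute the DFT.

Original 5-point DFT: [-1, 0.3820-2.3511i, 2.6180+3.8042i, 2.6180-3.8042i, 0.3820+2.3511i]
Zero-padded 10-point DFT provides frequency interpolation.

DFT_10([x, 0, ...]) = [-1, 2.2361+1.1756i, 0.3820-2.3511i, -2.2361+1.9021i, 2.6180+3.8042i, 5, 2.6180-3.8042i, -2.2361-1.9021i, 0.3820+2.3511i, 2.2361-1.1756i]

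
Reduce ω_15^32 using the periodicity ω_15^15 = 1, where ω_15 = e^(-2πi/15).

Since ω_15^15 = 1, powers reduce modulo 15.
32 mod 15 = 2
So ω_15^32 = ω_15^2 = e^(-2πi·2/15)

ω_15^32 = ω_15^2 = 0.6691-0.7431i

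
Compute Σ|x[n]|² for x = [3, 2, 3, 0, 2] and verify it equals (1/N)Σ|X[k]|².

Time domain:
Σ|x[n]|² = |3|² + |2|² + |3|² + |0|² + |2|² = 26.0000

Frequency domain:
(1/5)Σ|X[k]|² = (1/5)(|10|² + |1.8090-1.7634i|² + |0.6910+2.8532i|² + |0.6910-2.8532i|² + |1.8090+1.7634i|²) = (1/5)·130.0000 = 26.0000

Both sides agree, confirming Parseval's theorem.

Σ|x[n]|² = (1/N)Σ|X[k]|² = 26.0000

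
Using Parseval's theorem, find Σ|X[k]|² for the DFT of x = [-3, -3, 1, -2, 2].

Parseval: Σ|x[n]|² = (1/N)Σ|X[k]|², so Σ|X[k]|² = N·Σ|x[n]|² = 5·27.0000

Σ|X[k]|² = N·Σ|x[n]|² = 5·27.0000 = 135.0000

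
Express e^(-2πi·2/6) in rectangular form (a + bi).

ω_6^2 = e^(-2πi·2/6)
= cos(-2π·2/6) + i·sin(-2π·2/6)
= cos(-4π/6) + i·sin(-4π/6)

ω_6^2 = cos(-4π/6) + i·sin(-4π/6) = -0.5000-0.8660i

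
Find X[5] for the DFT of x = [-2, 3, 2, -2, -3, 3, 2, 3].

X[5] = Σ(n=0 to 7) x[n] · ω_8^(5n) where ω_8 = e^(-2πi/8)
= (-2)·ω_8^0 + (3)·ω_8^5 + (2)·ω_8^10 + (-2)·ω_8^15 + (-3)·ω_8^20 + (3)·ω_8^25 + (2)·ω_8^30 + (3)·ω_8^35

X[5] = -2.5355-3.5355i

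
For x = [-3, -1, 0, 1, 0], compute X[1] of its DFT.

X[1] = Σ(n=0 to 4) x[n] · ω_5^(1n) where ω_5 = e^(-2πi/5)
= (-3)·ω_5^0 + (-1)·ω_5^1 + (0)·ω_5^2 + (1)·ω_5^3 + (0)·ω_5^4

X[1] = -4.1180+1.5388i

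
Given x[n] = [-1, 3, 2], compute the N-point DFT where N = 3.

X[k] = Σ(n=0 to 2) x[n] · ω_3^(nk)
where ω_3 = e^(-2πi/3)

Computing each X[k]:
X[0] = 4
X[1] = -3.5000-0.8660i
X[2] = -3.5000+0.8660i

X = [4, -3.5000-0.8660i, -3.5000+0.8660i]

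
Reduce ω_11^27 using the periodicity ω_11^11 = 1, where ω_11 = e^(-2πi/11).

Since ω_11^11 = 1, powers reduce modulo 11.
27 mod 11 = 5
So ω_11^27 = ω_11^5 = e^(-2πi·5/11)

ω_11^27 = ω_11^5 = -0.9595-0.2817i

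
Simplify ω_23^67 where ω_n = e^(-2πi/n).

Since ω_23^23 = 1, powers reduce modulo 23.
67 mod 23 = 21
So ω_23^67 = ω_23^21 = e^(-2πi·21/23)

ω_23^67 = ω_23^21 = 0.8544+0.5196i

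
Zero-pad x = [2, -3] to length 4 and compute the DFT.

Original 2-point DFT: [-1, 5]
Zero-padded 4-point DFT provides frequency interpolation.

DFT_4([x, 0, ...]) = [-1, 2+3i, 5, 2-3i]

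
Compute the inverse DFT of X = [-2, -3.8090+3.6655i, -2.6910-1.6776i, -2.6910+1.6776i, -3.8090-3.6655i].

x[n] = (1/5) Σ(k=0 to 4) X[k] · e^(2πikn/5)

Computing each x[n]:
x[0] = -3
x[1] = -1
x[2] = -1
x[3] = 2
x[4] = 1

x = [-3, -1, -1, 2, 1]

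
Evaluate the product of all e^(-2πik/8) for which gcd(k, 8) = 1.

The primitive 8th roots of unity are ω_8^k for k coprime to 8: k ∈ {1, 3, 5, 7}
Their product equals the constant term of the cyclotomic polynomial Φ_8(x) up to sign.
For n ≥ 3, the product of all primitive nth roots of unity is 1. (For n=1 it is 1; for n=2 it is -1.)

1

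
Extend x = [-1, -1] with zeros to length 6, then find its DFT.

Original 2-point DFT: [-2, 0]
Zero-padded 6-point DFT provides frequency interpolation.

DFT_6([x, 0, ...]) = [-2, -1.5000+0.8660i, -0.5000+0.8660i, 0, -0.5000-0.8660i, -1.5000-0.8660i]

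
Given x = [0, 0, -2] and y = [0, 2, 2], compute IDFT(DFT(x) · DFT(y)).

(x ⊛ y)[n] = Σ(m=0 to 2) x[m] · y[(n-m) mod 3]

Computing each output sample:
(x ⊛ y)[0] = -4
(x ⊛ y)[1] = -4
(x ⊛ y)[2] = 0

x ⊛ y = [-4, -4, 0]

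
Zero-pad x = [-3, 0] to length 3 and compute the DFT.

Original 2-point DFT: [-3, -3]
Zero-padded 3-point DFT provides frequency interpolation.

DFT_3([x, 0, ...]) = [-3, -3, -3]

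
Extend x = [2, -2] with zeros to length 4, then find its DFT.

Original 2-point DFT: [0, 4]
Zero-padded 4-point DFT provides frequency interpolation.

DFT_4([x, 0, ...]) = [0, 2+2i, 4, 2-2i]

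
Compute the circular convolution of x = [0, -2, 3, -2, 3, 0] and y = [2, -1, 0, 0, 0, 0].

(x ⊛ y)[n] = Σ(m=0 to 5) x[m] · y[(n-m) mod 6]

Computing each output sample:
(x ⊛ y)[0] = 0
(x ⊛ y)[1] = -4
(x ⊛ y)[2] = 8
(x ⊛ y)[3] = -7
(x ⊛ y)[4] = 8
(x ⊛ y)[5] = -3

x ⊛ y = [0, -4, 8, -7, 8, -3]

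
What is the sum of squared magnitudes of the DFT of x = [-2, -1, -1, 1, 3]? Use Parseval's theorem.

Parseval: Σ|x[n]|² = (1/N)Σ|X[k]|², so Σ|X[k]|² = N·Σ|x[n]|² = 5·16.0000

Σ|X[k]|² = N·Σ|x[n]|² = 5·16.0000 = 80.0000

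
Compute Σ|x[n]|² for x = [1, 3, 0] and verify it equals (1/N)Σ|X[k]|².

Time domain:
Σ|x[n]|² = |1|² + |3|² + |0|² = 10.0000

Frequency domain:
(1/3)Σ|X[k]|² = (1/3)(|4|² + |-0.5000-2.5981i|² + |-0.5000+2.5981i|²) = (1/3)·30.0000 = 10.0000

Both sides agree, confirming Parseval's theorem.

Σ|x[n]|² = (1/N)Σ|X[k]|² = 10.0000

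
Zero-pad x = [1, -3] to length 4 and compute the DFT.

Original 2-point DFT: [-2, 4]
Zero-padded 4-point DFT provides frequency interpolation.

DFT_4([x, 0, ...]) = [-2, 1+3i, 4, 1-3i]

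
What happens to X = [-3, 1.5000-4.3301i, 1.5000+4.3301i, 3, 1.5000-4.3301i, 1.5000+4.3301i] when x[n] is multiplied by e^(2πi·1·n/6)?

Modulation property: DFT(ω_6^(-1n)·x[n]) = X[(k-1) mod 6], so circularly shift X by 1 positions.

X[k-1] = [1.5000+4.3301i, -3, 1.5000-4.3301i, 1.5000+4.3301i, 3, 1.5000-4.3301i]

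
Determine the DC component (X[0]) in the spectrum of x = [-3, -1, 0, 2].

X[0] = Σ(n=0 to 3) x[n] · ω_4^0 = Σ x[n]
= (-3) + (-1) + (0) + (2)

X[0] = -2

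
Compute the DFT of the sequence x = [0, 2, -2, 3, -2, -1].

X[k] = Σ(n=0 to 5) x[n] · ω_6^(nk)
where ω_6 = e^(-2πi/6)

Computing each X[k]:
X[0] = 0
X[1] = -0.5000-2.5981i
X[2] = 4.5000-2.5981i
X[3] = -8
X[4] = 4.5000+2.5981i
X[5] = -0.5000+2.5981i

X = [0, -0.5000-2.5981i, 4.5000-2.5981i, -8, 4.5000+2.5981i, -0.5000+2.5981i]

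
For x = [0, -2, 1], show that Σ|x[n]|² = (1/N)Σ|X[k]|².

Time domain:
Σ|x[n]|² = |0|² + |-2|² + |1|² = 5.0000

Frequency domain:
(1/3)Σ|X[k]|² = (1/3)(|-1|² + |0.5000+2.5981i|² + |0.5000-2.5981i|²) = (1/3)·15.0000 = 5.0000

Both sides agree, confirming Parseval's theorem.

Σ|x[n]|² = (1/N)Σ|X[k]|² = 5.0000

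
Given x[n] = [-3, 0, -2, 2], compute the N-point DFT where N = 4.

X[k] = Σ(n=0 to 3) x[n] · ω_4^(nk)
where ω_4 = e^(-2πi/4)

Computing each X[k]:
X[0] = -3
X[1] = -1+2i
X[2] = -7
X[3] = -1-2i

X = [-3, -1+2i, -7, -1-2i]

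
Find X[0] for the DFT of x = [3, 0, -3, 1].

X[0] = Σ(n=0 to 3) x[n] · ω_4^0 = Σ x[n]
= (3) + (0) + (-3) + (1)

X[0] = 1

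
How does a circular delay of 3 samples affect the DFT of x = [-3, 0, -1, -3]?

Time shift by 3: X_shifted[k] = ω_4^(3k) · X[k]
Shifted x = [0, -1, -3, -3]

DFT(x[n-3]) = [-7, 3-2i, 1, 3+2i]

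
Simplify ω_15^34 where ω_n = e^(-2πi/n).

Since ω_15^15 = 1, powers reduce modulo 15.
34 mod 15 = 4
So ω_15^34 = ω_15^4 = e^(-2πi·4/15)

ω_15^34 = ω_15^4 = -0.1045-0.9945i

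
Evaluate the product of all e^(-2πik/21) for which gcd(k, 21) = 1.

The primitive 21st roots of unity are ω_21^k for k coprime to 21: k ∈ {1, 2, 4, 5, 8, 10, 11, 13, 16, 17, 19, 20}
Their product equals the constant term of the cyclotomic polynomial Φ_21(x) up to sign.
For n ≥ 3, the product of all primitive nth roots of unity is 1. (For n=1 it is 1; for n=2 it is -1.)

1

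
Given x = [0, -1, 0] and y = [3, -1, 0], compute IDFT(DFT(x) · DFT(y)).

(x ⊛ y)[n] = Σ(m=0 to 2) x[m] · y[(n-m) mod 3]

Computing each output sample:
(x ⊛ y)[0] = 0
(x ⊛ y)[1] = -3
(x ⊛ y)[2] = 1

x ⊛ y = [0, -3, 1]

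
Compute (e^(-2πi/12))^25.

Since ω_12^12 = 1, powers reduce modulo 12.
25 mod 12 = 1
So ω_12^25 = ω_12^1 = e^(-2πi·1/12)

ω_12^25 = ω_12^1 = 0.8660-0.5000i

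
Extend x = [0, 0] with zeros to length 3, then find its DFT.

Original 2-point DFT: [0, 0]
Zero-padded 3-point DFT provides frequency interpolation.

DFT_3([x, 0, ...]) = [0, 0, 0]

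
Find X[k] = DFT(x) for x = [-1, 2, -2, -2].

X[k] = Σ(n=0 to 3) x[n] · ω_4^(nk)
where ω_4 = e^(-2πi/4)

Computing each X[k]:
X[0] = -3
X[1] = 1-4i
X[2] = -3
X[3] = 1+4i

X = [-3, 1-4i, -3, 1+4i]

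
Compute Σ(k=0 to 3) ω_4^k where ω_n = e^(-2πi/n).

Sum of all nth roots of unity equals 0 for n > 1 (geometric series with r ≠ 1).

0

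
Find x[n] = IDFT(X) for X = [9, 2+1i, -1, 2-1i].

x[n] = (1/4) Σ(k=0 to 3) X[k] · e^(2πikn/4)

Computing each x[n]:
x[0] = 3
x[1] = 2
x[2] = 1
x[3] = 3

x = [3, 2, 1, 3]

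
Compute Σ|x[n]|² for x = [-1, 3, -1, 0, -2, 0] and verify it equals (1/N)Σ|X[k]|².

Time domain:
Σ|x[n]|² = |-1|² + |3|² + |-1|² + |0|² + |-2|² + |0|² = 15.0000

Frequency domain:
(1/6)Σ|X[k]|² = (1/6)(|-1|² + |2.0000-3.4641i|² + |-1.0000-1.7321i|² + |-7|² + |-1.0000+1.7321i|² + |2.0000+3.4641i|²) = (1/6)·90.0000 = 15.0000

Both sides agree, confirming Parseval's theorem.

Σ|x[n]|² = (1/N)Σ|X[k]|² = 15.0000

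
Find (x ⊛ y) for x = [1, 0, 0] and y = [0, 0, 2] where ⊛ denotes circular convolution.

(x ⊛ y)[n] = Σ(m=0 to 2) x[m] · y[(n-m) mod 3]

Computing each output sample:
(x ⊛ y)[0] = 0
(x ⊛ y)[1] = 0
(x ⊛ y)[2] = 2

x ⊛ y = [0, 0, 2]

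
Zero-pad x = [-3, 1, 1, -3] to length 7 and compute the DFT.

Original 4-point DFT: [-4, -4-4i, 0, -4+4i]
Zero-padded 7-point DFT provides frequency interpolation.

DFT_7([x, 0, ...]) = [-4, 0.1039-0.4551i, -5.9940-2.8865i, -2.6099+3.2727i, -2.6099-3.2727i, -5.9940+2.8865i, 0.1039+0.4551i]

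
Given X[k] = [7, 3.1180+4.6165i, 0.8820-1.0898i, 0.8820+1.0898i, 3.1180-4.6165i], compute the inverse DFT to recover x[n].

x[n] = (1/5) Σ(k=0 to 4) X[k] · e^(2πikn/5)

Computing each x[n]:
x[0] = 3
x[1] = 0
x[2] = -1
x[3] = 2
x[4] = 3

x = [3, 0, -1, 2, 3]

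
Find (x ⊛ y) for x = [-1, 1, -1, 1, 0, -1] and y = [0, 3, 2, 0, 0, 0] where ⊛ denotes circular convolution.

(x ⊛ y)[n] = Σ(m=0 to 5) x[m] · y[(n-m) mod 6]

Computing each output sample:
(x ⊛ y)[0] = -3
(x ⊛ y)[1] = -5
(x ⊛ y)[2] = 1
(x ⊛ y)[3] = -1
(x ⊛ y)[4] = 1
(x ⊛ y)[5] = 2

x ⊛ y = [-3, -5, 1, -1, 1, 2]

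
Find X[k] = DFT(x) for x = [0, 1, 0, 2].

X[k] = Σ(n=0 to 3) x[n] · ω_4^(nk)
where ω_4 = e^(-2πi/4)

Computing each X[k]:
X[0] = 3
X[1] = 1i
X[2] = -3
X[3] = -1i

X = [3, 1i, -3, -1i]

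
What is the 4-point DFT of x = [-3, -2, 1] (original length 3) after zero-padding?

Original 3-point DFT: [-4, -2.5000+2.5981i, -2.5000-2.5981i]
Zero-padded 4-point DFT provides frequency interpolation.

DFT_4([x, 0, ...]) = [-4, -4+2i, 0, -4-2i]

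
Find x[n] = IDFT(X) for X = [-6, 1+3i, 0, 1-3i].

x[n] = (1/4) Σ(k=0 to 3) X[k] · e^(2πikn/4)

Computing each x[n]:
x[0] = -1
x[1] = -3
x[2] = -2
x[3] = 0

x = [-1, -3, -2, 0]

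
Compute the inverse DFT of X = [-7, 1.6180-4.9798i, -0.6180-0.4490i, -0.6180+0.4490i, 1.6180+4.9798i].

x[n] = (1/5) Σ(k=0 to 4) X[k] · e^(2πikn/5)

Computing each x[n]:
x[0] = -1
x[1] = 1
x[2] = -1
x[3] = -3
x[4] = -3

x = [-1, 1, -1, -3, -3]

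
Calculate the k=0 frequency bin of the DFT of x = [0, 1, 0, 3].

X[0] = Σ(n=0 to 3) x[n] · ω_4^0 = Σ x[n]
= (0) + (1) + (0) + (3)

X[0] = 4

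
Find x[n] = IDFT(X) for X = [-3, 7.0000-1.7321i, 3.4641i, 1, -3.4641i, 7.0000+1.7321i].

x[n] = (1/6) Σ(k=0 to 5) X[k] · e^(2πikn/6)

Computing each x[n]:
x[0] = 2
x[1] = 0
x[2] = 0
x[3] = -3
x[4] = -3
x[5] = 1

x = [2, 0, 0, -3, -3, 1]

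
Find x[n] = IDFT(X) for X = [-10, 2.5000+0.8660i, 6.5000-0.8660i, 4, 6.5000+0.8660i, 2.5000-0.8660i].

x[n] = (1/6) Σ(k=0 to 5) X[k] · e^(2πikn/6)

Computing each x[n]:
x[0] = 2
x[1] = -3
x[2] = -3
x[3] = -1
x[4] = -2
x[5] = -3

x = [2, -3, -3, -1, -2, -3]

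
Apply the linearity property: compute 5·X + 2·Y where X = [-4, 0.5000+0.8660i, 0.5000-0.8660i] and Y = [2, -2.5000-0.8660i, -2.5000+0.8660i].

By linearity: DFT(5x + 2y) = 5·DFT(x) + 2·DFT(y)
= 5·[-4, 0.5000+0.8660i, 0.5000-0.8660i] + 2·[2, -2.5000-0.8660i, -2.5000+0.8660i]

Computing element-wise:
Z[0] = 5·(-4) + 2·(2) = -16
Z[1] = 5·(0.5000+0.8660i) + 2·(-2.5000-0.8660i) = -2.5000+2.5980i
Z[2] = 5·(0.5000-0.8660i) + 2·(-2.5000+0.8660i) = -2.5000-2.5980i

DFT(5x + 2y) = 5·X + 2·Y = [-16, -2.5000+2.5980i, -2.5000-2.5980i]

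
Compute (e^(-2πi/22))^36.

Since ω_22^22 = 1, powers reduce modulo 22.
36 mod 22 = 14
So ω_22^36 = ω_22^14 = e^(-2πi·14/22)

ω_22^36 = ω_22^14 = -0.6549+0.7557i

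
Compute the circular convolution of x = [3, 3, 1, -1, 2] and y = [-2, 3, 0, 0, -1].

(x ⊛ y)[n] = Σ(m=0 to 4) x[m] · y[(n-m) mod 5]

Computing each output sample:
(x ⊛ y)[0] = -3
(x ⊛ y)[1] = 2
(x ⊛ y)[2] = 8
(x ⊛ y)[3] = 3
(x ⊛ y)[4] = -10

x ⊛ y = [-3, 2, 8, 3, -10]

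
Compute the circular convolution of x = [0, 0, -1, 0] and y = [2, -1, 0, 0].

(x ⊛ y)[n] = Σ(m=0 to 3) x[m] · y[(n-m) mod 4]

Computing each output sample:
(x ⊛ y)[0] = 0
(x ⊛ y)[1] = 0
(x ⊛ y)[2] = -2
(x ⊛ y)[3] = 1

x ⊛ y = [0, 0, -2, 1]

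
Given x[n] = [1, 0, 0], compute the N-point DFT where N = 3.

X[k] = Σ(n=0 to 2) x[n] · ω_3^(nk)
where ω_3 = e^(-2πi/3)

Computing each X[k]:
X[0] = 1
X[1] = 1
X[2] = 1

X = [1, 1, 1]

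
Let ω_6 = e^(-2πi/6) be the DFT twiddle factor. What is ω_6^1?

ω_6^1 = e^(-2πi·1/6)
= cos(-2π·1/6) + i·sin(-2π·1/6)
= cos(-2π/6) + i·sin(-2π/6)

ω_6^1 = cos(-2π/6) + i·sin(-2π/6) = 0.5000-0.8660i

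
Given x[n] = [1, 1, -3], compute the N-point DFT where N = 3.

X[k] = Σ(n=0 to 2) x[n] · ω_3^(nk)
where ω_3 = e^(-2πi/3)

Computing each X[k]:
X[0] = -1
X[1] = 2.0000-3.4641i
X[2] = 2.0000+3.4641i

X = [-1, 2.0000-3.4641i, 2.0000+3.4641i]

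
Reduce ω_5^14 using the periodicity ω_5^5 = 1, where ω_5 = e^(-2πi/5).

Since ω_5^5 = 1, powers reduce modulo 5.
14 mod 5 = 4
So ω_5^14 = ω_5^4 = e^(-2πi·4/5)

ω_5^14 = ω_5^4 = 0.3090+0.9511i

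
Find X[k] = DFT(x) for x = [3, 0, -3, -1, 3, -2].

X[k] = Σ(n=0 to 5) x[n] · ω_6^(nk)
where ω_6 = e^(-2πi/6)

Computing each X[k]:
X[0] = 0
X[1] = 3.0000+3.4641i
X[2] = 3.0000-6.9282i
X[3] = 6
X[4] = 3.0000+6.9282i
X[5] = 3.0000-3.4641i

X = [0, 3.0000+3.4641i, 3.0000-6.9282i, 6, 3.0000+6.9282i, 3.0000-3.4641i]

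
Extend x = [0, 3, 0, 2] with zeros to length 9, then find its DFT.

Original 4-point DFT: [5, -1i, -5, 1i]
Zero-padded 9-point DFT provides frequency interpolation.

DFT_9([x, 0, ...]) = [5, 1.2981-3.6604i, -0.4791-1.2224i, 0.5000-2.5981i, -3.8191-2.7581i, -3.8191+2.7581i, 0.5000+2.5981i, -0.4791+1.2224i, 1.2981+3.6604i]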